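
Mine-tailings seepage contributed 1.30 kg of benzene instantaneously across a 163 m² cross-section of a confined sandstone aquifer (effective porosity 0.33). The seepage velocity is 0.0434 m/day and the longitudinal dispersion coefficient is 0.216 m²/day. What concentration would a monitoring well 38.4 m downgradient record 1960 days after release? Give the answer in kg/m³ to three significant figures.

9.16e-05 kg/m³

For an instantaneous plane source, C(x,t) = M/(n_e·A·√(4πDt)) · exp(−(x−vt)²/(4Dt)), with n_e·A the pore (flow) area.
Plume center vt = 0.0434 × 1960 = 85.064 m, so the well at 38.4 m is 46.664 m upgradient of the peak.
√(4πDt) = 72.94 m, giving peak height M/(n_e·A·√(4πDt)) = 1.30/(0.33 × 163 × 72.94) = 0.0003313 kg/m³.
(x−vt)²/(4Dt) = (-46.664)²/(4 × 0.216 × 1960) = 1.286; exp(−1.286) = 0.2764.
C = 0.0003313 × 0.2764 = 9.16e-05 kg/m³.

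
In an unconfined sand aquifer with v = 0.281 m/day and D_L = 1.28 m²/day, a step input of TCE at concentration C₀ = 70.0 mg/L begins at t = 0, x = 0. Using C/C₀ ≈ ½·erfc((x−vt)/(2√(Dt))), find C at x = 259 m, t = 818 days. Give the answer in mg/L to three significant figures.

18.3 mg/L

For a continuous step input, C/C₀ ≈ ½·erfc((x−vt)/(2√(Dt))).
vt = 0.281 × 818 = 229.858 m and 2√(Dt) = 2√(1.28 × 818) = 64.72 m.
Argument (x−vt)/(2√(Dt)) = (259 − 229.858)/64.72 = 0.4503; ½·erfc(0.4503) = 0.2621.
C = 70.0 × 0.2621 = 18.3 mg/L.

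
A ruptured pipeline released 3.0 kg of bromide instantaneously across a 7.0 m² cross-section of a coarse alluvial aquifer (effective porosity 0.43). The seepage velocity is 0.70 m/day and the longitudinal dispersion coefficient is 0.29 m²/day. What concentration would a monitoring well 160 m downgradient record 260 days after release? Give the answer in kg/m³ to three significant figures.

For an instantaneous plane source, C(x,t) = M/(n_e·A·√(4πDt)) · exp(−(x−vt)²/(4Dt)), with n_e·A the pore (flow) area.
Plume center vt = 0.70 × 260 = 182 m, so the well at 160 m is 22 m upgradient of the peak.
√(4πDt) = 30.78 m, giving peak height M/(n_e·A·√(4πDt)) = 3.0/(0.43 × 7.0 × 30.78) = 0.03238 kg/m³.
(x−vt)²/(4Dt) = (-22)²/(4 × 0.29 × 260) = 1.605; exp(−1.605) = 0.2009.
C = 0.03238 × 0.2009 = 0.00651 kg/m³.

0.00651 kg/m³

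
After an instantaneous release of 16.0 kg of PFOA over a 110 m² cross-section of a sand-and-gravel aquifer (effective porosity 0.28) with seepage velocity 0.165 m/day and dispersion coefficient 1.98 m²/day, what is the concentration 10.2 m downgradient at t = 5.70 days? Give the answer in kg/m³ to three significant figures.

0.00653 kg/m³

For an instantaneous plane source, C(x,t) = M/(n_e·A·√(4πDt)) · exp(−(x−vt)²/(4Dt)), with n_e·A the pore (flow) area.
Plume center vt = 0.165 × 5.70 = 0.9405 m, so the well at 10.2 m is 9.2595 m downgradient of the peak.
√(4πDt) = 11.91 m, giving peak height M/(n_e·A·√(4πDt)) = 16.0/(0.28 × 110 × 11.91) = 0.04362 kg/m³.
(x−vt)²/(4Dt) = (9.2595)²/(4 × 1.98 × 5.70) = 1.899; exp(−1.899) = 0.1497.
C = 0.04362 × 0.1497 = 0.00653 kg/m³.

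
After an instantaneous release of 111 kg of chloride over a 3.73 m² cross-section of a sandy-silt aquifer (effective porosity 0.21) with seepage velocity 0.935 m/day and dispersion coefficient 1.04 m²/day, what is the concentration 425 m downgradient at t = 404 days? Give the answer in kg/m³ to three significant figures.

For an instantaneous plane source, C(x,t) = M/(n_e·A·√(4πDt)) · exp(−(x−vt)²/(4Dt)), with n_e·A the pore (flow) area.
Plume center vt = 0.935 × 404 = 377.74 m, so the well at 425 m is 47.26 m downgradient of the peak.
√(4πDt) = 72.66 m, giving peak height M/(n_e·A·√(4πDt)) = 111/(0.21 × 3.73 × 72.66) = 1.950 kg/m³.
(x−vt)²/(4Dt) = (47.26)²/(4 × 1.04 × 404) = 1.329; exp(−1.329) = 0.2647.
C = 1.950 × 0.2647 = 0.516 kg/m³.

0.516 kg/m³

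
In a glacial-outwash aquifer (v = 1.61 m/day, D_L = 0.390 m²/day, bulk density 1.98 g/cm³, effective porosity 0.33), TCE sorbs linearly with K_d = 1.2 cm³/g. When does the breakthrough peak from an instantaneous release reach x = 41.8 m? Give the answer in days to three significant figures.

212 days

Retardation factor R = 1 + ρ_b·K_d/n = 1 + 1.98 × 1.2/0.33 = 8.200.
Sorption retards both mechanisms: v_R = v/R = 0.1963 m/day, D_R = D/R = 0.04756 m²/day.
Peak time from v_R²t² + 2D_R t − x² = 0: t = (√(D_R² + v_R²x²) − D_R)/v_R².
√(D_R² + v_R²x²) = √(0.04756² + 0.1963² × 41.8²) = 8.205; v_R² = 0.03853.
t = (8.205 − 0.04756)/0.03853 = 212 days.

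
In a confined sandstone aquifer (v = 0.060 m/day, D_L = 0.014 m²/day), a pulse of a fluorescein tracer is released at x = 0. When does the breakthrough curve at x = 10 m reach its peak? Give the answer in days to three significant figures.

163 days

For the 1D instantaneous-source solution, setting ∂C/∂t = 0 at fixed x gives v²t² + 2Dt − x² = 0, so t = (√(D² + v²x²) − D)/v².
√(D² + v²x²) = √(0.014² + 0.060² × 10²) = 0.6002; v² = 0.0036.
t = (0.6002 − 0.014)/0.0036 = 163 days (vs. the pure-advection estimate x/v = 167 d).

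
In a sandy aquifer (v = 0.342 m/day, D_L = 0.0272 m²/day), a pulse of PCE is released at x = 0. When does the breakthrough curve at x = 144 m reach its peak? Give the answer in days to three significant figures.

421 days

For the 1D instantaneous-source solution, setting ∂C/∂t = 0 at fixed x gives v²t² + 2Dt − x² = 0, so t = (√(D² + v²x²) − D)/v².
√(D² + v²x²) = √(0.0272² + 0.342² × 144²) = 49.25; v² = 0.116964.
t = (49.25 − 0.0272)/0.116964 = 421 days (vs. the pure-advection estimate x/v = 421 d).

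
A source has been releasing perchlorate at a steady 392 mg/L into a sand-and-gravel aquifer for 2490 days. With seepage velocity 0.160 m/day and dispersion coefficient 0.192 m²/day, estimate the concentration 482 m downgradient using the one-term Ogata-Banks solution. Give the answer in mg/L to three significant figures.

For a continuous step input, C/C₀ ≈ ½·erfc((x−vt)/(2√(Dt))).
vt = 0.160 × 2490 = 398.4 m and 2√(Dt) = 2√(0.192 × 2490) = 43.73 m.
Argument (x−vt)/(2√(Dt)) = (482 − 398.4)/43.73 = 1.912; ½·erfc(1.912) = 0.003426.
C = 392 × 0.003426 = 1.34 mg/L.

1.34 mg/L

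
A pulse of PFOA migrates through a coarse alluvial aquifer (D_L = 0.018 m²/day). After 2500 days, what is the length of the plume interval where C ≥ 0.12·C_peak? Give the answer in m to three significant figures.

The plume is Gaussian with σ = √(2Dt) = √(2 × 0.018 × 2500) = 9.487 m.
C/C_peak = exp(−Δx²/(2σ²)) = 0.12 ⇒ Δx = σ·√(−2 ln 0.12) = 9.487 × 2.059 = 19.53 m.
Width = 2Δx = 39.1 m.

39.1 m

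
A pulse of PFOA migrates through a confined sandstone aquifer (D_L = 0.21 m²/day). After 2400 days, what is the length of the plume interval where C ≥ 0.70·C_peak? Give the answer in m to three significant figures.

The plume is Gaussian with σ = √(2Dt) = √(2 × 0.21 × 2400) = 31.75 m.
C/C_peak = exp(−Δx²/(2σ²)) = 0.70 ⇒ Δx = σ·√(−2 ln 0.70) = 31.75 × 0.8446 = 26.82 m.
Width = 2Δx = 53.6 m.

53.6 m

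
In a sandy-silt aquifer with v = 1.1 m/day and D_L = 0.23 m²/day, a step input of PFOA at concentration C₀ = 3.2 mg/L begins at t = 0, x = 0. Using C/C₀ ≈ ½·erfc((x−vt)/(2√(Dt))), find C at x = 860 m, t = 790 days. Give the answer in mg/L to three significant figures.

2.18 mg/L

For a continuous step input, C/C₀ ≈ ½·erfc((x−vt)/(2√(Dt))).
vt = 1.1 × 790 = 869 m and 2√(Dt) = 2√(0.23 × 790) = 26.96 m.
Argument (x−vt)/(2√(Dt)) = (860 − 869)/26.96 = -0.3338; ½·erfc(-0.3338) = 0.6816.
C = 3.2 × 0.6816 = 2.18 mg/L.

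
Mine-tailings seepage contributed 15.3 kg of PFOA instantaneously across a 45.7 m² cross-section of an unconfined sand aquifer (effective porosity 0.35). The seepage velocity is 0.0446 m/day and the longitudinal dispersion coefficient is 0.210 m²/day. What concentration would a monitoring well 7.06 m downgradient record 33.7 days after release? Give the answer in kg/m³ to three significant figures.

0.0341 kg/m³

For an instantaneous plane source, C(x,t) = M/(n_e·A·√(4πDt)) · exp(−(x−vt)²/(4Dt)), with n_e·A the pore (flow) area.
Plume center vt = 0.0446 × 33.7 = 1.50302 m, so the well at 7.06 m is 5.55698 m downgradient of the peak.
√(4πDt) = 9.430 m, giving peak height M/(n_e·A·√(4πDt)) = 15.3/(0.35 × 45.7 × 9.430) = 0.1014 kg/m³.
(x−vt)²/(4Dt) = (5.55698)²/(4 × 0.210 × 33.7) = 1.091; exp(−1.091) = 0.3359.
C = 0.1014 × 0.3359 = 0.0341 kg/m³.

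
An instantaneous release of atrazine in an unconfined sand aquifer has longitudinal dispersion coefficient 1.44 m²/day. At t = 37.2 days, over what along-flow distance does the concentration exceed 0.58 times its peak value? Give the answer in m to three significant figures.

The plume is Gaussian with σ = √(2Dt) = √(2 × 1.44 × 37.2) = 10.35 m.
C/C_peak = exp(−Δx²/(2σ²)) = 0.58 ⇒ Δx = σ·√(−2 ln 0.58) = 10.35 × 1.044 = 10.81 m.
Width = 2Δx = 21.6 m.

21.6 m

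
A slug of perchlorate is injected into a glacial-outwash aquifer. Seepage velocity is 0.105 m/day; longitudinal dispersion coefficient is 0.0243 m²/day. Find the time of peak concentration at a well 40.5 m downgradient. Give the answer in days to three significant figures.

For the 1D instantaneous-source solution, setting ∂C/∂t = 0 at fixed x gives v²t² + 2Dt − x² = 0, so t = (√(D² + v²x²) − D)/v².
√(D² + v²x²) = √(0.0243² + 0.105² × 40.5²) = 4.253; v² = 0.011025.
t = (4.253 − 0.0243)/0.011025 = 384 days (vs. the pure-advection estimate x/v = 386 d).

384 days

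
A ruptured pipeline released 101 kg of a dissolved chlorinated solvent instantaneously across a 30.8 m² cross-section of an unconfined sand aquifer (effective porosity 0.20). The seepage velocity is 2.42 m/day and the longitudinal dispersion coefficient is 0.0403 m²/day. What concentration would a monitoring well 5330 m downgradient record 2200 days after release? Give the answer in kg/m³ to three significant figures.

For an instantaneous plane source, C(x,t) = M/(n_e·A·√(4πDt)) · exp(−(x−vt)²/(4Dt)), with n_e·A the pore (flow) area.
Plume center vt = 2.42 × 2200 = 5324 m, so the well at 5330 m is 6 m downgradient of the peak.
√(4πDt) = 33.38 m, giving peak height M/(n_e·A·√(4πDt)) = 101/(0.20 × 30.8 × 33.38) = 0.4912 kg/m³.
(x−vt)²/(4Dt) = (6)²/(4 × 0.0403 × 2200) = 0.1015; exp(−0.1015) = 0.9035.
C = 0.4912 × 0.9035 = 0.444 kg/m³.

0.444 kg/m³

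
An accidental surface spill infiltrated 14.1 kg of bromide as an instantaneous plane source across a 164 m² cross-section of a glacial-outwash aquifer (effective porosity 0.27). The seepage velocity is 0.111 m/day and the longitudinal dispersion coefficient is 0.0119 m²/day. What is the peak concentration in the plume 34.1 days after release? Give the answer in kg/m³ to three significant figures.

0.141 kg/m³

The peak of an instantaneous 1D plume sits at x = vt; there the Gaussian factor is 1 and C_max = M/(n_e·A·√(4πDt)), where n_e·A is the pore area the mass is dissolved in.
√(4πDt) = √(4π × 0.0119 × 34.1) = 2.258 m, so C_max = 14.1/(0.27 × 164 × 2.258) = 0.141 kg/m³.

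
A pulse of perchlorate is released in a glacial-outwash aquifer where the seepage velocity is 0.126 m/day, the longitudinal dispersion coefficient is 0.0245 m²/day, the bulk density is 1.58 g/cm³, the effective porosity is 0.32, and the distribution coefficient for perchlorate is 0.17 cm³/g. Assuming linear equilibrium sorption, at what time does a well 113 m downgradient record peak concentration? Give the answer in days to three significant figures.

1650 days

Retardation factor R = 1 + ρ_b·K_d/n = 1 + 1.58 × 0.17/0.32 = 1.839.
Sorption retards both mechanisms: v_R = v/R = 0.06852 m/day, D_R = D/R = 0.01332 m²/day.
Peak time from v_R²t² + 2D_R t − x² = 0: t = (√(D_R² + v_R²x²) − D_R)/v_R².
√(D_R² + v_R²x²) = √(0.01332² + 0.06852² × 113²) = 7.743; v_R² = 0.004695.
t = (7.743 − 0.01332)/0.004695 = 1650 days.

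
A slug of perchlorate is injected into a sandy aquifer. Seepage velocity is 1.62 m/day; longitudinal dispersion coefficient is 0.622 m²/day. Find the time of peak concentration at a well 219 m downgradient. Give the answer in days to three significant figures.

135 days

For the 1D instantaneous-source solution, setting ∂C/∂t = 0 at fixed x gives v²t² + 2Dt − x² = 0, so t = (√(D² + v²x²) − D)/v².
√(D² + v²x²) = √(0.622² + 1.62² × 219²) = 354.8; v² = 2.6244.
t = (354.8 − 0.622)/2.6244 = 135 days (vs. the pure-advection estimate x/v = 135 d).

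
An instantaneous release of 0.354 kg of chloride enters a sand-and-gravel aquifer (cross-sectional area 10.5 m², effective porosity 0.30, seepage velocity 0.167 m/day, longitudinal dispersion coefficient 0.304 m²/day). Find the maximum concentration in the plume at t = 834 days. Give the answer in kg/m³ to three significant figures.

The peak of an instantaneous 1D plume sits at x = vt; there the Gaussian factor is 1 and C_max = M/(n_e·A·√(4πDt)), where n_e·A is the pore area the mass is dissolved in.
√(4πDt) = √(4π × 0.304 × 834) = 56.44 m, so C_max = 0.354/(0.30 × 10.5 × 56.44) = 0.00199 kg/m³.

0.00199 kg/m³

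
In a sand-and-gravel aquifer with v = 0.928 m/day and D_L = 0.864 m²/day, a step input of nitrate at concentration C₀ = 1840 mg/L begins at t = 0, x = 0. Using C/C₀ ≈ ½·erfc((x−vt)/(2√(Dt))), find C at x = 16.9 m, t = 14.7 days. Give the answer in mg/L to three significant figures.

For a continuous step input, C/C₀ ≈ ½·erfc((x−vt)/(2√(Dt))).
vt = 0.928 × 14.7 = 13.6416 m and 2√(Dt) = 2√(0.864 × 14.7) = 7.128 m.
Argument (x−vt)/(2√(Dt)) = (16.9 − 13.6416)/7.128 = 0.4571; ½·erfc(0.4571) = 0.2590.
C = 1840 × 0.2590 = 477 mg/L.

477 mg/L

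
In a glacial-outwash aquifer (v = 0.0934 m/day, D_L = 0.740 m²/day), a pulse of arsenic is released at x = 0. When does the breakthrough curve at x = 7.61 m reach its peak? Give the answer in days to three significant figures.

32.8 days

For the 1D instantaneous-source solution, setting ∂C/∂t = 0 at fixed x gives v²t² + 2Dt − x² = 0, so t = (√(D² + v²x²) − D)/v².
√(D² + v²x²) = √(0.740² + 0.0934² × 7.61²) = 1.026; v² = 0.00872356.
t = (1.026 − 0.740)/0.00872356 = 32.8 days (vs. the pure-advection estimate x/v = 81.5 d).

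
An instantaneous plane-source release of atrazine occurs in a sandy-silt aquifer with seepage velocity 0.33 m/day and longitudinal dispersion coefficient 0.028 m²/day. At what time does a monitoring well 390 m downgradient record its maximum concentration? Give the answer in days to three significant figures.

For the 1D instantaneous-source solution, setting ∂C/∂t = 0 at fixed x gives v²t² + 2Dt − x² = 0, so t = (√(D² + v²x²) − D)/v².
√(D² + v²x²) = √(0.028² + 0.33² × 390²) = 128.7; v² = 0.1089.
t = (128.7 − 0.028)/0.1089 = 1180 days (vs. the pure-advection estimate x/v = 1180 d).

1180 days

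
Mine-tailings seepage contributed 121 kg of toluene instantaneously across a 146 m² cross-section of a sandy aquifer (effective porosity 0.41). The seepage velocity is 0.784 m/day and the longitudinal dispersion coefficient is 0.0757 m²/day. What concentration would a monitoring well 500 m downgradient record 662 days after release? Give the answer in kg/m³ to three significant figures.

For an instantaneous plane source, C(x,t) = M/(n_e·A·√(4πDt)) · exp(−(x−vt)²/(4Dt)), with n_e·A the pore (flow) area.
Plume center vt = 0.784 × 662 = 519.008 m, so the well at 500 m is 19.008 m upgradient of the peak.
√(4πDt) = 25.09 m, giving peak height M/(n_e·A·√(4πDt)) = 121/(0.41 × 146 × 25.09) = 0.08057 kg/m³.
(x−vt)²/(4Dt) = (-19.008)²/(4 × 0.0757 × 662) = 1.802; exp(−1.802) = 0.1650.
C = 0.08057 × 0.1650 = 0.0133 kg/m³.

0.0133 kg/m³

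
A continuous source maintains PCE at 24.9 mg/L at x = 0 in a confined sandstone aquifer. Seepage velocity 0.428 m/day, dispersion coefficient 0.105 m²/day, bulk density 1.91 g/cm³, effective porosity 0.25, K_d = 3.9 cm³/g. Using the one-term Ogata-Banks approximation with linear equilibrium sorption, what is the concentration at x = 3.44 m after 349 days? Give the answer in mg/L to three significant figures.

Retardation factor R = 1 + ρ_b·K_d/n = 1 + 1.91 × 3.9/0.25 = 30.80.
Sorption retards both mechanisms: v_R = v/R = 0.01390 m/day, D_R = D/R = 0.003409 m²/day.
v_R·t = 0.01390 × 349 = 4.8511 m; 2√(D_R t) = 2.182 m; argument = (3.44 − 4.8511)/2.182 = -0.6467.
C = C₀ × ½·erfc(-0.6467) = 24.9 × 0.8198 = 20.4 mg/L.

20.4 mg/L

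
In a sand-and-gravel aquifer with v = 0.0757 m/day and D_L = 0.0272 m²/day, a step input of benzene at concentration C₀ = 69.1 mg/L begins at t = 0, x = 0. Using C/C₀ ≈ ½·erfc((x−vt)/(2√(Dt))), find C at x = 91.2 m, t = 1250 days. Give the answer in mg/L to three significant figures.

45.7 mg/L

For a continuous step input, C/C₀ ≈ ½·erfc((x−vt)/(2√(Dt))).
vt = 0.0757 × 1250 = 94.625 m and 2√(Dt) = 2√(0.0272 × 1250) = 11.66 m.
Argument (x−vt)/(2√(Dt)) = (91.2 − 94.625)/11.66 = -0.2937; ½·erfc(-0.2937) = 0.6611.
C = 69.1 × 0.6611 = 45.7 mg/L.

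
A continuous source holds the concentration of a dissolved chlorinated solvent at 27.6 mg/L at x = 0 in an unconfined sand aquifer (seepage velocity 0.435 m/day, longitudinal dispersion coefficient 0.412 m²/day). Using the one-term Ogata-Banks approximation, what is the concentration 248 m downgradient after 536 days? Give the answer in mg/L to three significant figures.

6.63 mg/L

For a continuous step input, C/C₀ ≈ ½·erfc((x−vt)/(2√(Dt))).
vt = 0.435 × 536 = 233.16 m and 2√(Dt) = 2√(0.412 × 536) = 29.72 m.
Argument (x−vt)/(2√(Dt)) = (248 − 233.16)/29.72 = 0.4993; ½·erfc(0.4993) = 0.2401.
C = 27.6 × 0.2401 = 6.63 mg/L.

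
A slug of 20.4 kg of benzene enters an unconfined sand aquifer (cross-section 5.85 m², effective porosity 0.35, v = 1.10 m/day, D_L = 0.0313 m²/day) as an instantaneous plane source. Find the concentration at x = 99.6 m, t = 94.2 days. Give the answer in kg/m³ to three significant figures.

For an instantaneous plane source, C(x,t) = M/(n_e·A·√(4πDt)) · exp(−(x−vt)²/(4Dt)), with n_e·A the pore (flow) area.
Plume center vt = 1.10 × 94.2 = 103.62 m, so the well at 99.6 m is 4.02 m upgradient of the peak.
√(4πDt) = 6.087 m, giving peak height M/(n_e·A·√(4πDt)) = 20.4/(0.35 × 5.85 × 6.087) = 1.637 kg/m³.
(x−vt)²/(4Dt) = (-4.02)²/(4 × 0.0313 × 94.2) = 1.370; exp(−1.370) = 0.2541.
C = 1.637 × 0.2541 = 0.416 kg/m³.

0.416 kg/m³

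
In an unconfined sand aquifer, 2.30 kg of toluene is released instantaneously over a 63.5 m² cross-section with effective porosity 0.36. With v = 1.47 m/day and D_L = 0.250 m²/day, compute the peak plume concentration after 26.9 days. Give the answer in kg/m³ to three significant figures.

0.0109 kg/m³

The peak of an instantaneous 1D plume sits at x = vt; there the Gaussian factor is 1 and C_max = M/(n_e·A·√(4πDt)), where n_e·A is the pore area the mass is dissolved in.
√(4πDt) = √(4π × 0.250 × 26.9) = 9.193 m, so C_max = 2.30/(0.36 × 63.5 × 9.193) = 0.0109 kg/m³.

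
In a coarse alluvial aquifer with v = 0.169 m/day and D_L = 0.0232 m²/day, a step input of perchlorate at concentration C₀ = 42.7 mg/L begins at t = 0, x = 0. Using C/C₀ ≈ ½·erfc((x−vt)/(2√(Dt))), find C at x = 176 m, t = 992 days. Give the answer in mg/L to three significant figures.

4.66 mg/L

For a continuous step input, C/C₀ ≈ ½·erfc((x−vt)/(2√(Dt))).
vt = 0.169 × 992 = 167.648 m and 2√(Dt) = 2√(0.0232 × 992) = 9.595 m.
Argument (x−vt)/(2√(Dt)) = (176 − 167.648)/9.595 = 0.8705; ½·erfc(0.8705) = 0.1091.
C = 42.7 × 0.1091 = 4.66 mg/L.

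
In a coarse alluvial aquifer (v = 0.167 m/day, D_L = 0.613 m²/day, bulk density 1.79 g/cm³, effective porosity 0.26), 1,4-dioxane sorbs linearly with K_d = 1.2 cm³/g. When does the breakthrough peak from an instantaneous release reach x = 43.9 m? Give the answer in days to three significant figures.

2240 days

Retardation factor R = 1 + ρ_b·K_d/n = 1 + 1.79 × 1.2/0.26 = 9.262.
Sorption retards both mechanisms: v_R = v/R = 0.01803 m/day, D_R = D/R = 0.06618 m²/day.
Peak time from v_R²t² + 2D_R t − x² = 0: t = (√(D_R² + v_R²x²) − D_R)/v_R².
√(D_R² + v_R²x²) = √(0.06618² + 0.01803² × 43.9²) = 0.7943; v_R² = 0.0003251.
t = (0.7943 − 0.06618)/0.0003251 = 2240 days.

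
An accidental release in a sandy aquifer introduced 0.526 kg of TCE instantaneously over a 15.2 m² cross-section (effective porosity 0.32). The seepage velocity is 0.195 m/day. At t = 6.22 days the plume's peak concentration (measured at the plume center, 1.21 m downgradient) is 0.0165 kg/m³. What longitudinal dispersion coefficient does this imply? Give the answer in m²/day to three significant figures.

At the plume center C_max = M/(n_e·A·√(4πDt)), so D = M²/(4πt·(n_e·A·C_max)²).
n_e·A·C_max = 0.32 × 15.2 × 0.0165 = 0.08026 kg/m.
D = 0.526²/(4π × 6.22 × 0.08026²) = 0.550 m²/day.

0.550 m²/day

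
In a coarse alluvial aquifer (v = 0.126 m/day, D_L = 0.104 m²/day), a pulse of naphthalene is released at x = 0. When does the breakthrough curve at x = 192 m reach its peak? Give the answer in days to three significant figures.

1520 days

For the 1D instantaneous-source solution, setting ∂C/∂t = 0 at fixed x gives v²t² + 2Dt − x² = 0, so t = (√(D² + v²x²) − D)/v².
√(D² + v²x²) = √(0.104² + 0.126² × 192²) = 24.19; v² = 0.015876.
t = (24.19 − 0.104)/0.015876 = 1520 days (vs. the pure-advection estimate x/v = 1520 d).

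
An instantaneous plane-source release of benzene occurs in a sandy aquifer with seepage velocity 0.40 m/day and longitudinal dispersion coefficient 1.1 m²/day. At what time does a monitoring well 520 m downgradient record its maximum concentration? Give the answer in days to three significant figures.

1290 days

For the 1D instantaneous-source solution, setting ∂C/∂t = 0 at fixed x gives v²t² + 2Dt − x² = 0, so t = (√(D² + v²x²) − D)/v².
√(D² + v²x²) = √(1.1² + 0.40² × 520²) = 208.0; v² = 0.16.
t = (208.0 − 1.1)/0.16 = 1290 days (vs. the pure-advection estimate x/v = 1300 d).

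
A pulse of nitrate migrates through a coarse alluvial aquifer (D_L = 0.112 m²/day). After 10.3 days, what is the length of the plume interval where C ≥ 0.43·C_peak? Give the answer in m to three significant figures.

3.95 m

The plume is Gaussian with σ = √(2Dt) = √(2 × 0.112 × 10.3) = 1.519 m.
C/C_peak = exp(−Δx²/(2σ²)) = 0.43 ⇒ Δx = σ·√(−2 ln 0.43) = 1.519 × 1.299 = 1.973 m.
Width = 2Δx = 3.95 m.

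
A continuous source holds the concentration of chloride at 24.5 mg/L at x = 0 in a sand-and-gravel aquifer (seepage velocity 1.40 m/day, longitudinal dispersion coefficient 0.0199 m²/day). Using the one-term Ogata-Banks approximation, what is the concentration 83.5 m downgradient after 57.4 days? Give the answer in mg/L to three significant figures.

0.463 mg/L

For a continuous step input, C/C₀ ≈ ½·erfc((x−vt)/(2√(Dt))).
vt = 1.40 × 57.4 = 80.36 m and 2√(Dt) = 2√(0.0199 × 57.4) = 2.138 m.
Argument (x−vt)/(2√(Dt)) = (83.5 − 80.36)/2.138 = 1.469; ½·erfc(1.469) = 0.01888.
C = 24.5 × 0.01888 = 0.463 mg/L.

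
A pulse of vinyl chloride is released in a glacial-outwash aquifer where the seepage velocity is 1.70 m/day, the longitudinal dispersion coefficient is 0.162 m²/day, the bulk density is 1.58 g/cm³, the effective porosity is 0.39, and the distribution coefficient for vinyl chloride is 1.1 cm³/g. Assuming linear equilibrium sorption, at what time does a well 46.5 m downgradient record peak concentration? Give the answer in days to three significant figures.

Retardation factor R = 1 + ρ_b·K_d/n = 1 + 1.58 × 1.1/0.39 = 5.456.
Sorption retards both mechanisms: v_R = v/R = 0.3116 m/day, D_R = D/R = 0.02969 m²/day.
Peak time from v_R²t² + 2D_R t − x² = 0: t = (√(D_R² + v_R²x²) − D_R)/v_R².
√(D_R² + v_R²x²) = √(0.02969² + 0.3116² × 46.5²) = 14.49; v_R² = 0.09709.
t = (14.49 − 0.02969)/0.09709 = 149 days.

149 days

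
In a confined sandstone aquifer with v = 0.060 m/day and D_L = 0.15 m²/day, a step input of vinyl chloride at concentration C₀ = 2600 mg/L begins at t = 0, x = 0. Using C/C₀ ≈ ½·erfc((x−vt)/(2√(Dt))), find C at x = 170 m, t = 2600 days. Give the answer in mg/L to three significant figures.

801 mg/L

For a continuous step input, C/C₀ ≈ ½·erfc((x−vt)/(2√(Dt))).
vt = 0.060 × 2600 = 156 m and 2√(Dt) = 2√(0.15 × 2600) = 39.50 m.
Argument (x−vt)/(2√(Dt)) = (170 − 156)/39.50 = 0.3544; ½·erfc(0.3544) = 0.3081.
C = 2600 × 0.3081 = 801 mg/L.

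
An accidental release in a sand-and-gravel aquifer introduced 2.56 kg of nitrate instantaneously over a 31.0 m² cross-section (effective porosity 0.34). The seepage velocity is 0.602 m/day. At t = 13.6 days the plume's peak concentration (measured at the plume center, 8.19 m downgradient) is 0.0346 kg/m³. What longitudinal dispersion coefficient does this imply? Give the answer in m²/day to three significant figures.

0.288 m²/day

At the plume center C_max = M/(n_e·A·√(4πDt)), so D = M²/(4πt·(n_e·A·C_max)²).
n_e·A·C_max = 0.34 × 31.0 × 0.0346 = 0.3647 kg/m.
D = 2.56²/(4π × 13.6 × 0.3647²) = 0.288 m²/day.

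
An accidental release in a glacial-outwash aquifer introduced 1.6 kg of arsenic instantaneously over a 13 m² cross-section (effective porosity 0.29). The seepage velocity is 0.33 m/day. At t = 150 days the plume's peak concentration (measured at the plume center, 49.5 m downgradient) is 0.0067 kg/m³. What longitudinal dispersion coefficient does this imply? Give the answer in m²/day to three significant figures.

At the plume center C_max = M/(n_e·A·√(4πDt)), so D = M²/(4πt·(n_e·A·C_max)²).
n_e·A·C_max = 0.29 × 13 × 0.0067 = 0.02526 kg/m.
D = 1.6²/(4π × 150 × 0.02526²) = 2.13 m²/day.

2.13 m²/day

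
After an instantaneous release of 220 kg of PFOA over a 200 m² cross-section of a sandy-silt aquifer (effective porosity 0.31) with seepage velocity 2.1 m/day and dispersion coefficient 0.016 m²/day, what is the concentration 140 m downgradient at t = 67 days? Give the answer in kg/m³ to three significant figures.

0.862 kg/m³

For an instantaneous plane source, C(x,t) = M/(n_e·A·√(4πDt)) · exp(−(x−vt)²/(4Dt)), with n_e·A the pore (flow) area.
Plume center vt = 2.1 × 67 = 140.7 m, so the well at 140 m is 0.7 m upgradient of the peak.
√(4πDt) = 3.670 m, giving peak height M/(n_e·A·√(4πDt)) = 220/(0.31 × 200 × 3.670) = 0.9669 kg/m³.
(x−vt)²/(4Dt) = (-0.7)²/(4 × 0.016 × 67) = 0.1143; exp(−0.1143) = 0.8920.
C = 0.9669 × 0.8920 = 0.862 kg/m³.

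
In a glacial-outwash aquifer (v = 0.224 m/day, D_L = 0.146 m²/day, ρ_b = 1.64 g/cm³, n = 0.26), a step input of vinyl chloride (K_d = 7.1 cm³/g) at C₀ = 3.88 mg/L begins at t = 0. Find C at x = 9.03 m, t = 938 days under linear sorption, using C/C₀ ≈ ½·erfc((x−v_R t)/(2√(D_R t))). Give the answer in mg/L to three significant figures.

Retardation factor R = 1 + ρ_b·K_d/n = 1 + 1.64 × 7.1/0.26 = 45.78.
Sorption retards both mechanisms: v_R = v/R = 0.004893 m/day, D_R = D/R = 0.003189 m²/day.
v_R·t = 0.004893 × 938 = 4.589634 m; 2√(D_R t) = 3.459 m; argument = (9.03 − 4.589634)/3.459 = 1.284.
C = C₀ × ½·erfc(1.284) = 3.88 × 0.03470 = 0.135 mg/L.

0.135 mg/L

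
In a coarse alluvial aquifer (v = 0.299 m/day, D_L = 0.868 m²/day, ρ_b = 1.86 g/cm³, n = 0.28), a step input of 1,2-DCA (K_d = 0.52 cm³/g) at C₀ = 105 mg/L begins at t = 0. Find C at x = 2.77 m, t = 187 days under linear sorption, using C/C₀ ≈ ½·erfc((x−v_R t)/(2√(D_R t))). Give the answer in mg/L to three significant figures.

Retardation factor R = 1 + ρ_b·K_d/n = 1 + 1.86 × 0.52/0.28 = 4.454.
Sorption retards both mechanisms: v_R = v/R = 0.06713 m/day, D_R = D/R = 0.1949 m²/day.
v_R·t = 0.06713 × 187 = 12.55331 m; 2√(D_R t) = 12.07 m; argument = (2.77 − 12.55331)/12.07 = -0.8105.
C = C₀ × ½·erfc(-0.8105) = 105 × 0.8741 = 91.8 mg/L.

91.8 mg/L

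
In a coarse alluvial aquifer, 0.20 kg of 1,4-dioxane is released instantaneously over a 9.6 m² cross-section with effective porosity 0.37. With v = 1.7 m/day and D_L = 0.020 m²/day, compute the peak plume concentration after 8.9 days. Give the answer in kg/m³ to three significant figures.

The peak of an instantaneous 1D plume sits at x = vt; there the Gaussian factor is 1 and C_max = M/(n_e·A·√(4πDt)), where n_e·A is the pore area the mass is dissolved in.
√(4πDt) = √(4π × 0.020 × 8.9) = 1.496 m, so C_max = 0.20/(0.37 × 9.6 × 1.496) = 0.0376 kg/m³.

0.0376 kg/m³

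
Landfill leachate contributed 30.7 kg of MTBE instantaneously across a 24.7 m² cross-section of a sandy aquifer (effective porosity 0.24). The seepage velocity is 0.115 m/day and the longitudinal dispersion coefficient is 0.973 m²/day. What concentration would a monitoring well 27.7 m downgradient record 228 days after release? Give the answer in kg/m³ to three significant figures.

For an instantaneous plane source, C(x,t) = M/(n_e·A·√(4πDt)) · exp(−(x−vt)²/(4Dt)), with n_e·A the pore (flow) area.
Plume center vt = 0.115 × 228 = 26.22 m, so the well at 27.7 m is 1.48 m downgradient of the peak.
√(4πDt) = 52.80 m, giving peak height M/(n_e·A·√(4πDt)) = 30.7/(0.24 × 24.7 × 52.80) = 0.09808 kg/m³.
(x−vt)²/(4Dt) = (1.48)²/(4 × 0.973 × 228) = 0.002468; exp(−0.002468) = 0.9975.
C = 0.09808 × 0.9975 = 0.0978 kg/m³.

0.0978 kg/m³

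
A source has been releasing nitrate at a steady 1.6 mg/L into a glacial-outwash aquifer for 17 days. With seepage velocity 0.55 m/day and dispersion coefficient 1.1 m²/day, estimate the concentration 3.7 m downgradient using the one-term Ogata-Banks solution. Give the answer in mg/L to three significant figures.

1.32 mg/L

For a continuous step input, C/C₀ ≈ ½·erfc((x−vt)/(2√(Dt))).
vt = 0.55 × 17 = 9.35 m and 2√(Dt) = 2√(1.1 × 17) = 8.649 m.
Argument (x−vt)/(2√(Dt)) = (3.7 − 9.35)/8.649 = -0.6533; ½·erfc(-0.6533) = 0.8222.
C = 1.6 × 0.8222 = 1.32 mg/L.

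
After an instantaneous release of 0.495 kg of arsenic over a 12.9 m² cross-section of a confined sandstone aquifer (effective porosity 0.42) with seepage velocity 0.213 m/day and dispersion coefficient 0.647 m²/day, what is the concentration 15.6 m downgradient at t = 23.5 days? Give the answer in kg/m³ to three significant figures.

0.00104 kg/m³

For an instantaneous plane source, C(x,t) = M/(n_e·A·√(4πDt)) · exp(−(x−vt)²/(4Dt)), with n_e·A the pore (flow) area.
Plume center vt = 0.213 × 23.5 = 5.0055 m, so the well at 15.6 m is 10.5945 m downgradient of the peak.
√(4πDt) = 13.82 m, giving peak height M/(n_e·A·√(4πDt)) = 0.495/(0.42 × 12.9 × 13.82) = 0.006611 kg/m³.
(x−vt)²/(4Dt) = (10.5945)²/(4 × 0.647 × 23.5) = 1.846; exp(−1.846) = 0.1579.
C = 0.006611 × 0.1579 = 0.00104 kg/m³.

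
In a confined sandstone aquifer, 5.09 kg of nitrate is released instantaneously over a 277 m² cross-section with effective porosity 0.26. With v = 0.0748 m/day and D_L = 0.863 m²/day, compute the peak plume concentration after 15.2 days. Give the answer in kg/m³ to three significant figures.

0.00550 kg/m³

The peak of an instantaneous 1D plume sits at x = vt; there the Gaussian factor is 1 and C_max = M/(n_e·A·√(4πDt)), where n_e·A is the pore area the mass is dissolved in.
√(4πDt) = √(4π × 0.863 × 15.2) = 12.84 m, so C_max = 5.09/(0.26 × 277 × 12.84) = 0.00550 kg/m³.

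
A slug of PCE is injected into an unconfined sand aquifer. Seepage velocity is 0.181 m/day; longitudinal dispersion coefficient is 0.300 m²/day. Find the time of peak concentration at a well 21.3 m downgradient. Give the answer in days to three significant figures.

For the 1D instantaneous-source solution, setting ∂C/∂t = 0 at fixed x gives v²t² + 2Dt − x² = 0, so t = (√(D² + v²x²) − D)/v².
√(D² + v²x²) = √(0.300² + 0.181² × 21.3²) = 3.867; v² = 0.032761.
t = (3.867 − 0.300)/0.032761 = 109 days (vs. the pure-advection estimate x/v = 118 d).

109 days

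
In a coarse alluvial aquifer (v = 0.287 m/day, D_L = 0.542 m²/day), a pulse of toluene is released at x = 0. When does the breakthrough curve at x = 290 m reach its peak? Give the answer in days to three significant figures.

1000 days

For the 1D instantaneous-source solution, setting ∂C/∂t = 0 at fixed x gives v²t² + 2Dt − x² = 0, so t = (√(D² + v²x²) − D)/v².
√(D² + v²x²) = √(0.542² + 0.287² × 290²) = 83.23; v² = 0.082369.
t = (83.23 − 0.542)/0.082369 = 1000 days (vs. the pure-advection estimate x/v = 1010 d).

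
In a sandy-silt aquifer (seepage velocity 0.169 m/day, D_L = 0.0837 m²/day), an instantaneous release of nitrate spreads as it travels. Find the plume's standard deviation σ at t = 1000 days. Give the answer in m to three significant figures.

Dispersive spreading gives a Gaussian with σ² = 2Dt; advection only shifts the center.
σ = √(2 × 0.0837 × 1000) = 12.9 m.

12.9 m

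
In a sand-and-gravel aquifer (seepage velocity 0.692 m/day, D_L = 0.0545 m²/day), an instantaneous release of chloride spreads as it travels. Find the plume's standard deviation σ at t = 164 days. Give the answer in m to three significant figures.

Dispersive spreading gives a Gaussian with σ² = 2Dt; advection only shifts the center.
σ = √(2 × 0.0545 × 164) = 4.23 m.

4.23 m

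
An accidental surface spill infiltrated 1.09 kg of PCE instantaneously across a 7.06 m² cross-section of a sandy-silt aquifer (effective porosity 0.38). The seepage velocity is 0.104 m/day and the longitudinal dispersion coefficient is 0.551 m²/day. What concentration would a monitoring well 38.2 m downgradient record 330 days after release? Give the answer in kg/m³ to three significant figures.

For an instantaneous plane source, C(x,t) = M/(n_e·A·√(4πDt)) · exp(−(x−vt)²/(4Dt)), with n_e·A the pore (flow) area.
Plume center vt = 0.104 × 330 = 34.32 m, so the well at 38.2 m is 3.88 m downgradient of the peak.
√(4πDt) = 47.80 m, giving peak height M/(n_e·A·√(4πDt)) = 1.09/(0.38 × 7.06 × 47.80) = 0.008500 kg/m³.
(x−vt)²/(4Dt) = (3.88)²/(4 × 0.551 × 330) = 0.02070; exp(−0.02070) = 0.9795.
C = 0.008500 × 0.9795 = 0.00833 kg/m³.

0.00833 kg/m³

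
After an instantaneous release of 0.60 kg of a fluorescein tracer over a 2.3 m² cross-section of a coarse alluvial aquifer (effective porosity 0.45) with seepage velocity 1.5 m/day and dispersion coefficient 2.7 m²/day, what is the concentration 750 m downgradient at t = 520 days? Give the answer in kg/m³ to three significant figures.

0.00372 kg/m³

For an instantaneous plane source, C(x,t) = M/(n_e·A·√(4πDt)) · exp(−(x−vt)²/(4Dt)), with n_e·A the pore (flow) area.
Plume center vt = 1.5 × 520 = 780 m, so the well at 750 m is 30 m upgradient of the peak.
√(4πDt) = 132.8 m, giving peak height M/(n_e·A·√(4πDt)) = 0.60/(0.45 × 2.3 × 132.8) = 0.004365 kg/m³.
(x−vt)²/(4Dt) = (-30)²/(4 × 2.7 × 520) = 0.1603; exp(−0.1603) = 0.8519.
C = 0.004365 × 0.8519 = 0.00372 kg/m³.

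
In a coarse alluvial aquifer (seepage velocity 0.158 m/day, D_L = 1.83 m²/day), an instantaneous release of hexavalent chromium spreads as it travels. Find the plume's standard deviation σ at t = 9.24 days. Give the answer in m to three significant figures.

Dispersive spreading gives a Gaussian with σ² = 2Dt; advection only shifts the center.
σ = √(2 × 1.83 × 9.24) = 5.82 m.

5.82 m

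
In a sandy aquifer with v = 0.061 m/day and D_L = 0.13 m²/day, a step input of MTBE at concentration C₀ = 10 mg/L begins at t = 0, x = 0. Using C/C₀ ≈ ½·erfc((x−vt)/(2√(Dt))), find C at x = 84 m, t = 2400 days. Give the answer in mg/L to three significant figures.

For a continuous step input, C/C₀ ≈ ½·erfc((x−vt)/(2√(Dt))).
vt = 0.061 × 2400 = 146.4 m and 2√(Dt) = 2√(0.13 × 2400) = 35.33 m.
Argument (x−vt)/(2√(Dt)) = (84 − 146.4)/35.33 = -1.766; ½·erfc(-1.766) = 0.9937.
C = 10 × 0.9937 = 9.94 mg/L.

9.94 mg/L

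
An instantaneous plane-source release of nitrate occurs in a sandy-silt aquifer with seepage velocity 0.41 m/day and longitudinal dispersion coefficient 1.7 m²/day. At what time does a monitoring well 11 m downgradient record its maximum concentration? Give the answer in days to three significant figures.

18.6 days

For the 1D instantaneous-source solution, setting ∂C/∂t = 0 at fixed x gives v²t² + 2Dt − x² = 0, so t = (√(D² + v²x²) − D)/v².
√(D² + v²x²) = √(1.7² + 0.41² × 11²) = 4.820; v² = 0.1681.
t = (4.820 − 1.7)/0.1681 = 18.6 days (vs. the pure-advection estimate x/v = 26.8 d).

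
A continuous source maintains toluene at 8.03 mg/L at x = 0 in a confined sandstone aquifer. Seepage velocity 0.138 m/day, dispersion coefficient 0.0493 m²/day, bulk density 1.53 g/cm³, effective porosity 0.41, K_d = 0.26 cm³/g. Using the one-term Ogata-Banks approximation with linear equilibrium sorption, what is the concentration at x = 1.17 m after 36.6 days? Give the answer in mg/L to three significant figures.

6.81 mg/L

Retardation factor R = 1 + ρ_b·K_d/n = 1 + 1.53 × 0.26/0.41 = 1.970.
Sorption retards both mechanisms: v_R = v/R = 0.07005 m/day, D_R = D/R = 0.02503 m²/day.
v_R·t = 0.07005 × 36.6 = 2.56383 m; 2√(D_R t) = 1.914 m; argument = (1.17 − 2.56383)/1.914 = -0.7282.
C = C₀ × ½·erfc(-0.7282) = 8.03 × 0.8485 = 6.81 mg/L.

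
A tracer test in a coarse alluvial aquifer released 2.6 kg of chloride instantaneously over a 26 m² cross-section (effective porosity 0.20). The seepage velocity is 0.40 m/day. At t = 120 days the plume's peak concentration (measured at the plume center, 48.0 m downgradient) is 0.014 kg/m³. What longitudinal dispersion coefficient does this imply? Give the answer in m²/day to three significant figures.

At the plume center C_max = M/(n_e·A·√(4πDt)), so D = M²/(4πt·(n_e·A·C_max)²).
n_e·A·C_max = 0.20 × 26 × 0.014 = 0.07280 kg/m.
D = 2.6²/(4π × 120 × 0.07280²) = 0.846 m²/day.

0.846 m²/day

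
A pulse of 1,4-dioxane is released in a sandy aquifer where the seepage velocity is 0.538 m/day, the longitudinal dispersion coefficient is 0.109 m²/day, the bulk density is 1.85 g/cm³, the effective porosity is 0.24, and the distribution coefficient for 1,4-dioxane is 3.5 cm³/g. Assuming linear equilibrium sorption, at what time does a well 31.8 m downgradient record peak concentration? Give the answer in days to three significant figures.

1640 days

Retardation factor R = 1 + ρ_b·K_d/n = 1 + 1.85 × 3.5/0.24 = 27.98.
Sorption retards both mechanisms: v_R = v/R = 0.01923 m/day, D_R = D/R = 0.003896 m²/day.
Peak time from v_R²t² + 2D_R t − x² = 0: t = (√(D_R² + v_R²x²) − D_R)/v_R².
√(D_R² + v_R²x²) = √(0.003896² + 0.01923² × 31.8²) = 0.6115; v_R² = 0.0003698.
t = (0.6115 − 0.003896)/0.0003698 = 1640 days.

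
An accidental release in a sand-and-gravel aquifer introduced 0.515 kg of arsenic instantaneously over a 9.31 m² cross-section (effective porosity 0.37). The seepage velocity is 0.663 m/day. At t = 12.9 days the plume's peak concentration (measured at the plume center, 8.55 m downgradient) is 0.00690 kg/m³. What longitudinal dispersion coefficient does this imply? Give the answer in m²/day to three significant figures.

At the plume center C_max = M/(n_e·A·√(4πDt)), so D = M²/(4πt·(n_e·A·C_max)²).
n_e·A·C_max = 0.37 × 9.31 × 0.00690 = 0.02377 kg/m.
D = 0.515²/(4π × 12.9 × 0.02377²) = 2.90 m²/day.

2.90 m²/day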